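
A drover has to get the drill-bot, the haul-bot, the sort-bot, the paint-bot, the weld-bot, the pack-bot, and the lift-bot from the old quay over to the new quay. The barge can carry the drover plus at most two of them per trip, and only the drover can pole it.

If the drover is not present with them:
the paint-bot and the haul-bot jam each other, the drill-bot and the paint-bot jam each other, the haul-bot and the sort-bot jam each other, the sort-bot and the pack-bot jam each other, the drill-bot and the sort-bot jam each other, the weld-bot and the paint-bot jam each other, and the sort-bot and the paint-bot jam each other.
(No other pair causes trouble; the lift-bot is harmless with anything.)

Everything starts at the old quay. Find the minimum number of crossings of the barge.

11

Counting alone: the drover can take at most 2 across per trip to the new quay, so moving all 7 needs at least 4 loaded trips out, with a return between consecutive ones — at least 7 crossings.
The safety rule pushes this higher. Following every safe sequence of crossings, the most of the 7 that can be at the new quay as the barge arrives there on crossings 7, 9 is 5, 6 respectively — never all 7.
So no plan with fewer than 11 crossings exists, and this one achieves 11:
1. Drover goes to the new quay with the paint-bot and the sort-bot.
2. Drover goes back to the old quay with the sort-bot.
3. Drover goes to the new quay with the sort-bot and the weld-bot.
4. Drover goes back to the old quay with the paint-bot.
5. Drover goes to the new quay with the drill-bot and the haul-bot.
6. Drover goes back to the old quay with the sort-bot.
7. Drover goes to the new quay with the pack-bot and the sort-bot.
8. Drover goes back to the old quay with the sort-bot.
9. Drover goes to the new quay with the lift-bot and the sort-bot.
10. Drover goes back to the old quay with the sort-bot.
11. Drover goes to the new quay with the paint-bot and the sort-bot.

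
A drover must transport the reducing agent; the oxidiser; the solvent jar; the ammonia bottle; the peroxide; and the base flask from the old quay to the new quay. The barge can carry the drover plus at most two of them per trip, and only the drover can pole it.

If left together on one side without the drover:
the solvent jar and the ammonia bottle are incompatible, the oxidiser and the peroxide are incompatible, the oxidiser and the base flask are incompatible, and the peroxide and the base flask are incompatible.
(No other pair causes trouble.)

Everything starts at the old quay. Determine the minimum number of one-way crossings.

Whatever the first load, the items left behind include a forbidden pair without the drover. No opening move is safe, so no plan exists.

impossible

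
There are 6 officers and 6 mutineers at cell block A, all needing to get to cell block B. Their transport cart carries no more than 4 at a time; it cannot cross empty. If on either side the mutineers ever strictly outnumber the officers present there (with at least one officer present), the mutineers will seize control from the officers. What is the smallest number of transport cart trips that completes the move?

9

Counting alone: each trip to cell block B takes at most 4 across and each return brings at least 1 back, so after t trips out (and t−1 returns) at most 4t − (t−1) of the 12 are across; that first reaches 12 at t = 4, so at least 7 crossings are needed.
The safety rule pushes this higher. Following every safe sequence of crossings, the most of the 12 that can be at cell block B as the transport cart arrives there on crossing 7 is 11 — never all 12.
So no plan with fewer than 9 crossings exists, and this one achieves 9:
1. 2 mutineers → cell block B.  (cell block A: 6O 4M; cell block B: 0O 2M)
2. 1 mutineer ← cell block A.  (cell block A: 6O 5M; cell block B: 0O 1M)
3. 4 mutineers → cell block B.  (cell block A: 6O 1M; cell block B: 0O 5M)
4. 1 mutineer ← cell block A.  (cell block A: 6O 2M; cell block B: 0O 4M)
5. 4 officers → cell block B.  (cell block A: 2O 2M; cell block B: 4O 4M)
6. 1 officer and 1 mutineer ← cell block A.  (cell block A: 3O 3M; cell block B: 3O 3M)
7. 2 officers and 2 mutineers → cell block B.  (cell block A: 1O 1M; cell block B: 5O 5M)
8. 1 officer and 1 mutineer ← cell block A.  (cell block A: 2O 2M; cell block B: 4O 4M)
9. 2 officers and 2 mutineers → cell block B.  (cell block A: 0O 0M; cell block B: 6O 6M)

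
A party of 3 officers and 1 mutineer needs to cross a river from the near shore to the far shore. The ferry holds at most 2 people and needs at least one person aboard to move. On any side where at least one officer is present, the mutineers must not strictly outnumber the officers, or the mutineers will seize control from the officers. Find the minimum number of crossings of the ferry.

5

Counting alone: each trip to the far shore takes at most 2 across and each return brings at least 1 back, so after t trips out (and t−1 returns) at most 2t − (t−1) of the 4 are across; that first reaches 4 at t = 3, so at least 5 crossings are needed.
The plan below uses exactly 5 crossings, so it is optimal:
1. 1 officer and 1 mutineer → the far shore.  (the near shore: 2O 0M; the far shore: 1O 1M)
2. 1 mutineer ← the near shore.  (the near shore: 2O 1M; the far shore: 1O 0M)
3. 1 officer and 1 mutineer → the far shore.  (the near shore: 1O 0M; the far shore: 2O 1M)
4. 1 mutineer ← the near shore.  (the near shore: 1O 1M; the far shore: 2O 0M)
5. 1 officer and 1 mutineer → the far shore.  (the near shore: 0O 0M; the far shore: 3O 1M)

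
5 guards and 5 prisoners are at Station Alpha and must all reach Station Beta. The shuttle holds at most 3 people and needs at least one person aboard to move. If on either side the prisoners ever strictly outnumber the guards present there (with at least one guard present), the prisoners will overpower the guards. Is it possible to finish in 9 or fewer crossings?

Counting alone: each trip to Station Beta takes at most 3 across and each return brings at least 1 back, so after t trips out (and t−1 returns) at most 3t − (t−1) of the 10 are across; that first reaches 10 at t = 5, so at least 9 crossings are needed.
The safety rule pushes this higher. Following every safe sequence of crossings, the most of the 10 that can be at Station Beta as the shuttle arrives there on crossing 9 is 9 — never all 10.
So the move cannot be finished within 9 crossings. (The shortest complete plan takes 11:)
1. 2 prisoners → Station Beta.  (Station Alpha: 5G 3P; Station Beta: 0G 2P)
2. 1 prisoner ← Station Alpha.  (Station Alpha: 5G 4P; Station Beta: 0G 1P)
3. 3 prisoners → Station Beta.  (Station Alpha: 5G 1P; Station Beta: 0G 4P)
4. 1 prisoner ← Station Alpha.  (Station Alpha: 5G 2P; Station Beta: 0G 3P)
5. 3 guards → Station Beta.  (Station Alpha: 2G 2P; Station Beta: 3G 3P)
6. 1 guard and 1 prisoner ← Station Alpha.  (Station Alpha: 3G 3P; Station Beta: 2G 2P)
7. 3 guards → Station Beta.  (Station Alpha: 0G 3P; Station Beta: 5G 2P)
8. 1 prisoner ← Station Alpha.  (Station Alpha: 0G 4P; Station Beta: 5G 1P)
9. 2 prisoners → Station Beta.  (Station Alpha: 0G 2P; Station Beta: 5G 3P)
10. 1 prisoner ← Station Alpha.  (Station Alpha: 0G 3P; Station Beta: 5G 2P)
11. 3 prisoners → Station Beta.  (Station Alpha: 0G 0P; Station Beta: 5G 5P)

No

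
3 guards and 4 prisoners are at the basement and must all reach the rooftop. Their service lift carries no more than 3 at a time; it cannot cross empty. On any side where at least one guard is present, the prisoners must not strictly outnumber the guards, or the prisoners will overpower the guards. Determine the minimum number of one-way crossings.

The prisoners already outnumber the guards at the basement before anyone moves, so the starting position itself is disallowed.

impossible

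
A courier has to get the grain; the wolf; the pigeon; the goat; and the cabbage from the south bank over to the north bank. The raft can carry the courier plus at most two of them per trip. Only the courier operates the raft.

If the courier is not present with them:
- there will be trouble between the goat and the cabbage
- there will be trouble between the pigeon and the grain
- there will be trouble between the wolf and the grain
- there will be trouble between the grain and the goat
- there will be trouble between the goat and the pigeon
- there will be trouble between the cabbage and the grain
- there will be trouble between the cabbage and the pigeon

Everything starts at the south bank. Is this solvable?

Whatever the first load, the items left behind include a forbidden pair without the courier. No opening move is safe, so no plan exists.

No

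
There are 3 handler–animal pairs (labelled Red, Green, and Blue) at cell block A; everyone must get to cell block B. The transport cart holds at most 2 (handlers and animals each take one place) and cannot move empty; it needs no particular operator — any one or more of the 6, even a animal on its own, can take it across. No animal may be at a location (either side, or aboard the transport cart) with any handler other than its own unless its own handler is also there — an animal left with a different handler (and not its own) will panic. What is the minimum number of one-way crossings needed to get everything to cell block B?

11

Counting alone: each trip to cell block B takes at most 2 across and each return brings at least 1 back, so after t trips out (and t−1 returns) at most 2t − (t−1) of the 6 are across; that first reaches 6 at t = 5, so at least 9 crossings are needed.
The safety rule pushes this higher. Following every safe sequence of crossings, the most of the 6 that can be at cell block B as the transport cart arrives there on crossing 9 is 5 — never all 6.
So no plan with fewer than 11 crossings exists, and this one achieves 11:
1. animal Red and handler Red cross → cell block B.
2. handler Red crosses ← cell block A.
3. animal Blue and animal Green cross → cell block B.
4. animal Red crosses ← cell block A.
5. handler Blue and handler Green cross → cell block B.
6. animal Green and handler Green cross ← cell block A.
7. handler Green and handler Red cross → cell block B.
8. animal Blue crosses ← cell block A.
9. animal Green and animal Red cross → cell block B.
10. handler Blue crosses ← cell block A.
11. animal Blue and handler Blue cross → cell block B.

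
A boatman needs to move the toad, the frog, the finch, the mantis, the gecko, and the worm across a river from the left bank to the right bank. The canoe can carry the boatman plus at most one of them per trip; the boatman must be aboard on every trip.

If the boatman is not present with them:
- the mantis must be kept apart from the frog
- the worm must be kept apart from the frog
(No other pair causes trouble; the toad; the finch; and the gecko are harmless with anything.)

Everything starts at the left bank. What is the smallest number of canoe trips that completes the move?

13

Counting alone: the boatman can take at most 1 across per trip to the right bank, so moving all 6 needs at least 6 loaded trips out, with a return between consecutive ones — at least 11 crossings.
The safety rule pushes this higher. Following every safe sequence of crossings, the most of the 6 that can be at the right bank as the canoe arrives there on crossing 11 is 5 — never all 6.
So no plan with fewer than 13 crossings exists, and this one achieves 13:
1. Boatman goes to the right bank with the frog.  [the left bank: the finch, the gecko, the mantis, the toad, the worm | the right bank: the frog]
2. Boatman goes back to the left bank alone.  [the left bank: the finch, the gecko, the mantis, the toad, the worm | the right bank: the frog]
3. Boatman goes to the right bank with the toad.  [the left bank: the finch, the gecko, the mantis, the worm | the right bank: the frog, the toad]
4. Boatman goes back to the left bank alone.  [the left bank: the finch, the gecko, the mantis, the worm | the right bank: the frog, the toad]
5. Boatman goes to the right bank with the finch.  [the left bank: the gecko, the mantis, the worm | the right bank: the finch, the frog, the toad]
6. Boatman goes back to the left bank alone.  [the left bank: the gecko, the mantis, the worm | the right bank: the finch, the frog, the toad]
7. Boatman goes to the right bank with the mantis.  [the left bank: the gecko, the worm | the right bank: the finch, the frog, the mantis, the toad]
8. Boatman goes back to the left bank with the frog.  [the left bank: the frog, the gecko, the worm | the right bank: the finch, the mantis, the toad]
9. Boatman goes to the right bank with the worm.  [the left bank: the frog, the gecko | the right bank: the finch, the mantis, the toad, the worm]
10. Boatman goes back to the left bank alone.  [the left bank: the frog, the gecko | the right bank: the finch, the mantis, the toad, the worm]
11. Boatman goes to the right bank with the gecko.  [the left bank: the frog | the right bank: the finch, the gecko, the mantis, the toad, the worm]
12. Boatman goes back to the left bank alone.  [the left bank: the frog | the right bank: the finch, the gecko, the mantis, the toad, the worm]
13. Boatman goes to the right bank with the frog.  [the left bank: — | the right bank: the finch, the frog, the gecko, the mantis, the toad, the worm]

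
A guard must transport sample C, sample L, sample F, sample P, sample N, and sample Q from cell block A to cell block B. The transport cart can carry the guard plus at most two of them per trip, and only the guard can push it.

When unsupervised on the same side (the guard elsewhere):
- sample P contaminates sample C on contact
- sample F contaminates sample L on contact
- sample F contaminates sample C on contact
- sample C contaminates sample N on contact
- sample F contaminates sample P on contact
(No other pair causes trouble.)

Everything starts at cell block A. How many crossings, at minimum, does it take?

9

Counting alone: the guard can take at most 2 across per trip to cell block B, so moving all 6 needs at least 3 loaded trips out, with a return between consecutive ones — at least 5 crossings.
The safety rule pushes this higher. Following every safe sequence of crossings, the most of the 6 that can be at cell block B as the transport cart arrives there on crossings 5, 7 is 4, 5 respectively — never all 6.
So no plan with fewer than 9 crossings exists, and this one achieves 9:
1. Guard goes to cell block B with sample C and sample F.  [cell block A: sample L, sample N, sample P, sample Q | cell block B: sample C, sample F]
2. Guard goes back to cell block A with sample C.  [cell block A: sample C, sample L, sample N, sample P, sample Q | cell block B: sample F]
3. Guard goes to cell block B with sample C and sample L.  [cell block A: sample N, sample P, sample Q | cell block B: sample C, sample F, sample L]
4. Guard goes back to cell block A with sample F.  [cell block A: sample F, sample N, sample P, sample Q | cell block B: sample C, sample L]
5. Guard goes to cell block B with sample F and sample Q.  [cell block A: sample N, sample P | cell block B: sample C, sample F, sample L, sample Q]
6. Guard goes back to cell block A with sample F.  [cell block A: sample F, sample N, sample P | cell block B: sample C, sample L, sample Q]
7. Guard goes to cell block B with sample N and sample P.  [cell block A: sample F | cell block B: sample C, sample L, sample N, sample P, sample Q]
8. Guard goes back to cell block A with sample C.  [cell block A: sample C, sample F | cell block B: sample L, sample N, sample P, sample Q]
9. Guard goes to cell block B with sample C and sample F.  [cell block A: — | cell block B: sample C, sample F, sample L, sample N, sample P, sample Q]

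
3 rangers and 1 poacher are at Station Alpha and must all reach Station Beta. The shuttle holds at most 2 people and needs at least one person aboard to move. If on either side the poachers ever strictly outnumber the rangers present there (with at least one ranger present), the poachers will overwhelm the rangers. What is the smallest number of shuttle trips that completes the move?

Counting alone: each trip to Station Beta takes at most 2 across and each return brings at least 1 back, so after t trips out (and t−1 returns) at most 2t − (t−1) of the 4 are across; that first reaches 4 at t = 3, so at least 5 crossings are needed.
The plan below uses exactly 5 crossings, so it is optimal:
1. 1 ranger and 1 poacher → Station Beta.  (Station Alpha: 2R 0P; Station Beta: 1R 1P)
2. 1 poacher ← Station Alpha.  (Station Alpha: 2R 1P; Station Beta: 1R 0P)
3. 1 ranger and 1 poacher → Station Beta.  (Station Alpha: 1R 0P; Station Beta: 2R 1P)
4. 1 poacher ← Station Alpha.  (Station Alpha: 1R 1P; Station Beta: 2R 0P)
5. 1 ranger and 1 poacher → Station Beta.  (Station Alpha: 0R 0P; Station Beta: 3R 1P)

5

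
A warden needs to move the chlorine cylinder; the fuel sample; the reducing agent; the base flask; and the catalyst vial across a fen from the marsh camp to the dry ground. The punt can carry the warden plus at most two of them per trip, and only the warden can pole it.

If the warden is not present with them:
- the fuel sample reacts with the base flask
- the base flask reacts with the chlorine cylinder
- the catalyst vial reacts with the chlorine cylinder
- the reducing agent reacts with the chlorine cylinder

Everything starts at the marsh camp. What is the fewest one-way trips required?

5

Counting alone: the warden can take at most 2 across per trip to the dry ground, so moving all 5 needs at least 3 loaded trips out, with a return between consecutive ones — at least 5 crossings.
The plan below uses exactly 5 crossings, so it is optimal:
1. Warden goes to the dry ground with the chlorine cylinder and the fuel sample.  [the marsh camp: the base flask, the catalyst vial, the reducing agent | the dry ground: the chlorine cylinder, the fuel sample]
2. Warden goes back to the marsh camp alone.  [the marsh camp: the base flask, the catalyst vial, the reducing agent | the dry ground: the chlorine cylinder, the fuel sample]
3. Warden goes to the dry ground with the catalyst vial and the reducing agent.  [the marsh camp: the base flask | the dry ground: the catalyst vial, the chlorine cylinder, the fuel sample, the reducing agent]
4. Warden goes back to the marsh camp with the chlorine cylinder.  [the marsh camp: the base flask, the chlorine cylinder | the dry ground: the catalyst vial, the fuel sample, the reducing agent]
5. Warden goes to the dry ground with the base flask and the chlorine cylinder.  [the marsh camp: — | the dry ground: the base flask, the catalyst vial, the chlorine cylinder, the fuel sample, the reducing agent]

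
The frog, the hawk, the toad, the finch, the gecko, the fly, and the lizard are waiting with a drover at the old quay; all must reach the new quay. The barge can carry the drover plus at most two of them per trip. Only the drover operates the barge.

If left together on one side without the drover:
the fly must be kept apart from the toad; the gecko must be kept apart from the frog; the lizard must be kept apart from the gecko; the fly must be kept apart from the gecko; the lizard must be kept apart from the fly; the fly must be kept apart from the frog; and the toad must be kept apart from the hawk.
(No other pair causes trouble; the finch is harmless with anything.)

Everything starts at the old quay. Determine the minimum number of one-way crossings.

Whatever the first load, the items left behind include a forbidden pair without the drover. No opening move is safe, so no plan exists.

impossible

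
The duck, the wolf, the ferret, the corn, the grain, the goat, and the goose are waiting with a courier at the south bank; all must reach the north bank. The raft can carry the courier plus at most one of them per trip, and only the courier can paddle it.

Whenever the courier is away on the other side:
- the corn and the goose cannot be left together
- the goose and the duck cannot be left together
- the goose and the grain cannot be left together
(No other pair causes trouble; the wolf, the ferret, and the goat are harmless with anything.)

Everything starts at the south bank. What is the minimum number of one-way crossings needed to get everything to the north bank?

Following every safe sequence of crossings from the start, the most of the 7 that can be at the north bank as the raft arrives there on crossings 1, 3, 5, 7, 9 is 1, 2, 3, 4, 5 respectively; the best ever achieved is 5 of 7.
From crossing 11 on, no configuration arises that was not already reachable earlier: only 72 distinct safe configurations (who is on which side, and where the raft is) can ever be reached, none of them has everyone across, and every continuation just revisits them. So no valid plan exists.

impossible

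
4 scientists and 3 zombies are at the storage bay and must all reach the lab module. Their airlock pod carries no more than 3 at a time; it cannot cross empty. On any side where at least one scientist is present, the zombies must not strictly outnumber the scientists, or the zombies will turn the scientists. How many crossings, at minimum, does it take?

Counting alone: each trip to the lab module takes at most 3 across and each return brings at least 1 back, so after t trips out (and t−1 returns) at most 3t − (t−1) of the 7 are across; that first reaches 7 at t = 3, so at least 5 crossings are needed.
The plan below uses exactly 5 crossings, so it is optimal:
1. 3 zombies → the lab module.  (the storage bay: 4S 0Z; the lab module: 0S 3Z)
2. 1 zombie ← the storage bay.  (the storage bay: 4S 1Z; the lab module: 0S 2Z)
3. 3 scientists → the lab module.  (the storage bay: 1S 1Z; the lab module: 3S 2Z)
4. 1 scientist ← the storage bay.  (the storage bay: 2S 1Z; the lab module: 2S 2Z)
5. 2 scientists and 1 zombie → the lab module.  (the storage bay: 0S 0Z; the lab module: 4S 3Z)

5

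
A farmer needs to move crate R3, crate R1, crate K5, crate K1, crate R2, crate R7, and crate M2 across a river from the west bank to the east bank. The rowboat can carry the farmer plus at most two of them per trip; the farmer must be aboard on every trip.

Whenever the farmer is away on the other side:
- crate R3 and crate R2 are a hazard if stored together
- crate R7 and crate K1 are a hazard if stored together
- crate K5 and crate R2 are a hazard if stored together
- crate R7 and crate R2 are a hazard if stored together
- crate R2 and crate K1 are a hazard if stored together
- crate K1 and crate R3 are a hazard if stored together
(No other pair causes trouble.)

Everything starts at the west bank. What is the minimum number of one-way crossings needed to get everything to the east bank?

11

Counting alone: the farmer can take at most 2 across per trip to the east bank, so moving all 7 needs at least 4 loaded trips out, with a return between consecutive ones — at least 7 crossings.
The safety rule pushes this higher. Following every safe sequence of crossings, the most of the 7 that can be at the east bank as the rowboat arrives there on crossings 7, 9 is 5, 6 respectively — never all 7.
So no plan with fewer than 11 crossings exists, and this one achieves 11:
1. Farmer goes to the east bank with crate K1 and crate R2.
2. Farmer goes back to the west bank with crate K1.
3. Farmer goes to the east bank with crate R3 and crate R7.
4. Farmer goes back to the west bank with crate R2.
5. Farmer goes to the east bank with crate R1 and crate R2.
6. Farmer goes back to the west bank with crate R2.
7. Farmer goes to the east bank with crate K1 and crate K5.
8. Farmer goes back to the west bank with crate K1.
9. Farmer goes to the east bank with crate K1 and crate M2.
10. Farmer goes back to the west bank with crate K1.
11. Farmer goes to the east bank with crate K1 and crate R2.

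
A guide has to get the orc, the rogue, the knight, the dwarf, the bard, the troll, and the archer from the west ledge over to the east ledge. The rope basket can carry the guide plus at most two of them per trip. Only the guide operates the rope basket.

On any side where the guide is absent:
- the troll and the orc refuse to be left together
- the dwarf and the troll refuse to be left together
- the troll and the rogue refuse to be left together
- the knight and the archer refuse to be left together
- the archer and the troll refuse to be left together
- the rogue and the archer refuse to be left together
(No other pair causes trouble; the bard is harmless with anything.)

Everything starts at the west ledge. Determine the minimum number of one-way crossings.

Counting alone: the guide can take at most 2 across per trip to the east ledge, so moving all 7 needs at least 4 loaded trips out, with a return between consecutive ones — at least 7 crossings.
The safety rule pushes this higher. Following every safe sequence of crossings, the most of the 7 that can be at the east ledge as the rope basket arrives there on crossings 7, 9 is 5, 6 respectively — never all 7.
So no plan with fewer than 11 crossings exists, and this one achieves 11:
1. Guide goes to the east ledge with the archer and the troll.
2. Guide goes back to the west ledge with the troll.
3. Guide goes to the east ledge with the orc and the troll.
4. Guide goes back to the west ledge with the troll.
5. Guide goes to the east ledge with the dwarf and the rogue.
6. Guide goes back to the west ledge with the rogue.
7. Guide goes to the east ledge with the knight and the rogue.
8. Guide goes back to the west ledge with the archer.
9. Guide goes to the east ledge with the bard and the troll.
10. Guide goes back to the west ledge with the troll.
11. Guide goes to the east ledge with the archer and the troll.

11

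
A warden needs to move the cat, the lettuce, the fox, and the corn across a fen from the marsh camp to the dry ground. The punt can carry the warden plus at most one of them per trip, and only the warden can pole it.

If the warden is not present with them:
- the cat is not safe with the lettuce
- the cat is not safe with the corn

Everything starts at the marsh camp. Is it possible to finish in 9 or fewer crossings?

Yes — this plan uses 9 crossings (≤ 9):
1. Warden goes to the dry ground with the cat.
2. Warden goes back to the marsh camp alone.
3. Warden goes to the dry ground with the lettuce.
4. Warden goes back to the marsh camp with the cat.
5. Warden goes to the dry ground with the corn.
6. Warden goes back to the marsh camp alone.
7. Warden goes to the dry ground with the fox.
8. Warden goes back to the marsh camp alone.
9. Warden goes to the dry ground with the cat.

Yes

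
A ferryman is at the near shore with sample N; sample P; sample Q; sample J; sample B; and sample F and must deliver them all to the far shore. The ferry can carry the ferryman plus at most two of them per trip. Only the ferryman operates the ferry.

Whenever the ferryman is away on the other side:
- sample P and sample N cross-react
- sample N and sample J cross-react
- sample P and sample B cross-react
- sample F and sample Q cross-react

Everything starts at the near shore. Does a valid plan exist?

Whatever the first load, the items left behind include a forbidden pair without the ferryman. No opening move is safe, so no plan exists.

No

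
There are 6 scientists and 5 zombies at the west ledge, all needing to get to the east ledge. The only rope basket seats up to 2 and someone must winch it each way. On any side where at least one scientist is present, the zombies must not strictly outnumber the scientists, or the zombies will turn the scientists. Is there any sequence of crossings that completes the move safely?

1. 2 zombies → the east ledge.  (the west ledge: 6S 3Z; the east ledge: 0S 2Z)
2. 1 zombie ← the west ledge.  (the west ledge: 6S 4Z; the east ledge: 0S 1Z)
3. 2 zombies → the east ledge.  (the west ledge: 6S 2Z; the east ledge: 0S 3Z)
4. 1 zombie ← the west ledge.  (the west ledge: 6S 3Z; the east ledge: 0S 2Z)
5. 2 scientists → the east ledge.  (the west ledge: 4S 3Z; the east ledge: 2S 2Z)
6. 1 zombie ← the west ledge.  (the west ledge: 4S 4Z; the east ledge: 2S 1Z)
7. 1 scientist and 1 zombie → the east ledge.  (the west ledge: 3S 3Z; the east ledge: 3S 2Z)
8. 1 scientist ← the west ledge.  (the west ledge: 4S 3Z; the east ledge: 2S 2Z)
9. 1 scientist and 1 zombie → the east ledge.  (the west ledge: 3S 2Z; the east ledge: 3S 3Z)
10. 1 zombie ← the west ledge.  (the west ledge: 3S 3Z; the east ledge: 3S 2Z)
11. 1 scientist and 1 zombie → the east ledge.  (the west ledge: 2S 2Z; the east ledge: 4S 3Z)
12. 1 scientist ← the west ledge.  (the west ledge: 3S 2Z; the east ledge: 3S 3Z)
13. 1 scientist and 1 zombie → the east ledge.  (the west ledge: 2S 1Z; the east ledge: 4S 4Z)
14. 1 zombie ← the west ledge.  (the west ledge: 2S 2Z; the east ledge: 4S 3Z)
15. 1 scientist and 1 zombie → the east ledge.  (the west ledge: 1S 1Z; the east ledge: 5S 4Z)
16. 1 scientist ← the west ledge.  (the west ledge: 2S 1Z; the east ledge: 4S 4Z)
17. 1 scientist and 1 zombie → the east ledge.  (the west ledge: 1S 0Z; the east ledge: 5S 5Z)
18. 1 zombie ← the west ledge.  (the west ledge: 1S 1Z; the east ledge: 5S 4Z)
19. 1 scientist and 1 zombie → the east ledge.  (the west ledge: 0S 0Z; the east ledge: 6S 5Z)

Yes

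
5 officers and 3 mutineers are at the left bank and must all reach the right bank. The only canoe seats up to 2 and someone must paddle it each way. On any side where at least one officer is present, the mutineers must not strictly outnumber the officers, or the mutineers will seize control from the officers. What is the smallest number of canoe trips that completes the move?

Counting alone: each trip to the right bank takes at most 2 across and each return brings at least 1 back, so after t trips out (and t−1 returns) at most 2t − (t−1) of the 8 are across; that first reaches 8 at t = 7, so at least 13 crossings are needed.
The plan below uses exactly 13 crossings, so it is optimal:
1. 2 mutineers → the right bank.  (the left bank: 5O 1M; the right bank: 0O 2M)
2. 1 mutineer ← the left bank.  (the left bank: 5O 2M; the right bank: 0O 1M)
3. 2 mutineers → the right bank.  (the left bank: 5O 0M; the right bank: 0O 3M)
4. 1 mutineer ← the left bank.  (the left bank: 5O 1M; the right bank: 0O 2M)
5. 2 officers → the right bank.  (the left bank: 3O 1M; the right bank: 2O 2M)
6. 1 mutineer ← the left bank.  (the left bank: 3O 2M; the right bank: 2O 1M)
7. 1 officer and 1 mutineer → the right bank.  (the left bank: 2O 1M; the right bank: 3O 2M)
8. 1 mutineer ← the left bank.  (the left bank: 2O 2M; the right bank: 3O 1M)
9. 2 mutineers → the right bank.  (the left bank: 2O 0M; the right bank: 3O 3M)
10. 1 mutineer ← the left bank.  (the left bank: 2O 1M; the right bank: 3O 2M)
11. 1 officer and 1 mutineer → the right bank.  (the left bank: 1O 0M; the right bank: 4O 3M)
12. 1 mutineer ← the left bank.  (the left bank: 1O 1M; the right bank: 4O 2M)
13. 1 officer and 1 mutineer → the right bank.  (the left bank: 0O 0M; the right bank: 5O 3M)

13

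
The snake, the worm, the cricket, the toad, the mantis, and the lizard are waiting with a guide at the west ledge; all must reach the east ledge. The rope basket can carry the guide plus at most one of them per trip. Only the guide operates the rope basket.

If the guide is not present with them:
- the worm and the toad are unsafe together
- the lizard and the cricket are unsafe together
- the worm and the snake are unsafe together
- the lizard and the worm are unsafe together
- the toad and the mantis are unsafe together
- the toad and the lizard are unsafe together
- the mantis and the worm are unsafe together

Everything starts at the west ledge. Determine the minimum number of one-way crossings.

Whatever the first load, the items left behind include a forbidden pair without the guide. No opening move is safe, so no plan exists.

impossible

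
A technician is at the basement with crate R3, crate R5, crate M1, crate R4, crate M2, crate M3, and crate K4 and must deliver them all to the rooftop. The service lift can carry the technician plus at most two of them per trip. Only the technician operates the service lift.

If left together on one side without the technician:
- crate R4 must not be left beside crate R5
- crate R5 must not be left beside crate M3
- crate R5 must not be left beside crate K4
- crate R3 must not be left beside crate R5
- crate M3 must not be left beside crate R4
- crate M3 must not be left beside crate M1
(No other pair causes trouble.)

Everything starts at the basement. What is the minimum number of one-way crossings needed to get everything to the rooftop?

Counting alone: the technician can take at most 2 across per trip to the rooftop, so moving all 7 needs at least 4 loaded trips out, with a return between consecutive ones — at least 7 crossings.
The safety rule pushes this higher. Following every safe sequence of crossings, the most of the 7 that can be at the rooftop as the service lift arrives there on crossings 7, 9 is 5, 6 respectively — never all 7.
So no plan with fewer than 11 crossings exists, and this one achieves 11:
1. Technician goes to the rooftop with crate M3 and crate R5.  [the basement: crate K4, crate M1, crate M2, crate R3, crate R4 | the rooftop: crate M3, crate R5]
2. Technician goes back to the basement with crate R5.  [the basement: crate K4, crate M1, crate M2, crate R3, crate R4, crate R5 | the rooftop: crate M3]
3. Technician goes to the rooftop with crate R3 and crate R5.  [the basement: crate K4, crate M1, crate M2, crate R4 | the rooftop: crate M3, crate R3, crate R5]
4. Technician goes back to the basement with crate R5.  [the basement: crate K4, crate M1, crate M2, crate R4, crate R5 | the rooftop: crate M3, crate R3]
5. Technician goes to the rooftop with crate M2 and crate R5.  [the basement: crate K4, crate M1, crate R4 | the rooftop: crate M2, crate M3, crate R3, crate R5]
6. Technician goes back to the basement with crate R5.  [the basement: crate K4, crate M1, crate R4, crate R5 | the rooftop: crate M2, crate M3, crate R3]
7. Technician goes to the rooftop with crate K4 and crate R5.  [the basement: crate M1, crate R4 | the rooftop: crate K4, crate M2, crate M3, crate R3, crate R5]
8. Technician goes back to the basement with crate R5.  [the basement: crate M1, crate R4, crate R5 | the rooftop: crate K4, crate M2, crate M3, crate R3]
9. Technician goes to the rooftop with crate M1 and crate R4.  [the basement: crate R5 | the rooftop: crate K4, crate M1, crate M2, crate M3, crate R3, crate R4]
10. Technician goes back to the basement with crate M3.  [the basement: crate M3, crate R5 | the rooftop: crate K4, crate M1, crate M2, crate R3, crate R4]
11. Technician goes to the rooftop with crate M3 and crate R5.  [the basement: — | the rooftop: crate K4, crate M1, crate M2, crate M3, crate R3, crate R4, crate R5]

11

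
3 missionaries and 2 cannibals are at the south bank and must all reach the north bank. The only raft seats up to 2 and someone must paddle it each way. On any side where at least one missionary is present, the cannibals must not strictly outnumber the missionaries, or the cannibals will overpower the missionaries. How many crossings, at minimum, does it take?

7

Counting alone: each trip to the north bank takes at most 2 across and each return brings at least 1 back, so after t trips out (and t−1 returns) at most 2t − (t−1) of the 5 are across; that first reaches 5 at t = 4, so at least 7 crossings are needed.
The plan below uses exactly 7 crossings, so it is optimal:
1. 2 cannibals → the north bank.  (the south bank: 3M 0C; the north bank: 0M 2C)
2. 1 cannibal ← the south bank.  (the south bank: 3M 1C; the north bank: 0M 1C)
3. 2 missionaries → the north bank.  (the south bank: 1M 1C; the north bank: 2M 1C)
4. 1 missionary ← the south bank.  (the south bank: 2M 1C; the north bank: 1M 1C)
5. 1 missionary and 1 cannibal → the north bank.  (the south bank: 1M 0C; the north bank: 2M 2C)
6. 1 cannibal ← the south bank.  (the south bank: 1M 1C; the north bank: 2M 1C)
7. 1 missionary and 1 cannibal → the north bank.  (the south bank: 0M 0C; the north bank: 3M 2C)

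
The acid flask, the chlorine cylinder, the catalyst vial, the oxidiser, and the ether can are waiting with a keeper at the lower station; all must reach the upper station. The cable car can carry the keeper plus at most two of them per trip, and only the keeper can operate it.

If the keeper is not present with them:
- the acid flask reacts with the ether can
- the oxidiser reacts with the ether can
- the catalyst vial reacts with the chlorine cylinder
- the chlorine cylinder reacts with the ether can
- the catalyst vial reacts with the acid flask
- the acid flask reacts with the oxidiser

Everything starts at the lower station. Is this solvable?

No

Whatever the first load, the items left behind include a forbidden pair without the keeper. No opening move is safe, so no plan exists.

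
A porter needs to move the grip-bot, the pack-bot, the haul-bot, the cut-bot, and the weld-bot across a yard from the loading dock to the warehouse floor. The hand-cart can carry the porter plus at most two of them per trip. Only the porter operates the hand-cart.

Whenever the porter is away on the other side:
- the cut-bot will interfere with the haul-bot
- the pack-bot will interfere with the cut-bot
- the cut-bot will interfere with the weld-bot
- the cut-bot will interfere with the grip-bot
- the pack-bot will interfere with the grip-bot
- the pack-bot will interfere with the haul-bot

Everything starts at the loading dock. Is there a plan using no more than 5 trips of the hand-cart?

Counting alone: the porter can take at most 2 across per trip to the warehouse floor, so moving all 5 needs at least 3 loaded trips out, with a return between consecutive ones — at least 5 crossings.
The safety rule pushes this higher. Following every safe sequence of crossings, the most of the 5 that can be at the warehouse floor as the hand-cart arrives there on crossing 5 is 4 — never all 5.
So the move cannot be finished within 5 crossings. (The shortest complete plan takes 7:)
1. Porter goes to the warehouse floor with the cut-bot and the pack-bot.  [the loading dock: the grip-bot, the haul-bot, the weld-bot | the warehouse floor: the cut-bot, the pack-bot]
2. Porter goes back to the loading dock with the pack-bot.  [the loading dock: the grip-bot, the haul-bot, the pack-bot, the weld-bot | the warehouse floor: the cut-bot]
3. Porter goes to the warehouse floor with the grip-bot and the haul-bot.  [the loading dock: the pack-bot, the weld-bot | the warehouse floor: the cut-bot, the grip-bot, the haul-bot]
4. Porter goes back to the loading dock with the cut-bot.  [the loading dock: the cut-bot, the pack-bot, the weld-bot | the warehouse floor: the grip-bot, the haul-bot]
5. Porter goes to the warehouse floor with the pack-bot and the weld-bot.  [the loading dock: the cut-bot | the warehouse floor: the grip-bot, the haul-bot, the pack-bot, the weld-bot]
6. Porter goes back to the loading dock with the pack-bot.  [the loading dock: the cut-bot, the pack-bot | the warehouse floor: the grip-bot, the haul-bot, the weld-bot]
7. Porter goes to the warehouse floor with the cut-bot and the pack-bot.  [the loading dock: — | the warehouse floor: the cut-bot, the grip-bot, the haul-bot, the pack-bot, the weld-bot]

No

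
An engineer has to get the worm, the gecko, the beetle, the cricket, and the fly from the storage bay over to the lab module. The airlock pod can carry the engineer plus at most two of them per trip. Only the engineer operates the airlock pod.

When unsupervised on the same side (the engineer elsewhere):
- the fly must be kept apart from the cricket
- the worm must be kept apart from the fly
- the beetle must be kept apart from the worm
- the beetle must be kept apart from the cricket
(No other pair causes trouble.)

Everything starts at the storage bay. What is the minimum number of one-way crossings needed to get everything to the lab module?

5

Counting alone: the engineer can take at most 2 across per trip to the lab module, so moving all 5 needs at least 3 loaded trips out, with a return between consecutive ones — at least 5 crossings.
The plan below uses exactly 5 crossings, so it is optimal:
1. Engineer goes to the lab module with the cricket and the worm.  [the storage bay: the beetle, the fly, the gecko | the lab module: the cricket, the worm]
2. Engineer goes back to the storage bay alone.  [the storage bay: the beetle, the fly, the gecko | the lab module: the cricket, the worm]
3. Engineer goes to the lab module with the gecko.  [the storage bay: the beetle, the fly | the lab module: the cricket, the gecko, the worm]
4. Engineer goes back to the storage bay alone.  [the storage bay: the beetle, the fly | the lab module: the cricket, the gecko, the worm]
5. Engineer goes to the lab module with the beetle and the fly.  [the storage bay: — | the lab module: the beetle, the cricket, the fly, the gecko, the worm]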